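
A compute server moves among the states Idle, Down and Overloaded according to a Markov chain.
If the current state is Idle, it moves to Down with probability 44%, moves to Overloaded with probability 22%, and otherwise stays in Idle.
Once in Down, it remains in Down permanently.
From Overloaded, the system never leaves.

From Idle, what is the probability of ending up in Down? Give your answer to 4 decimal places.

Let h(s) be the probability of absorption at Down starting from transient state s. Then h(Down) = 1 and h(Overloaded) = 0. By first-step analysis:
h(Idle) = 0.34·h(Idle) + 0.44·1 + 0.22·0
Solving: h(Idle) = 0.6667.
Starting from Idle, the probability is 0.6667.

0.6667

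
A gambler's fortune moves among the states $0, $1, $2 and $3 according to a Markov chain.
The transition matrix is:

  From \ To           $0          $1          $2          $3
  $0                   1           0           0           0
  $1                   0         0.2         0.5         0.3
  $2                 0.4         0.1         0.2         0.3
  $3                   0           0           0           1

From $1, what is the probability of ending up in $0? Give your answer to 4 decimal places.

0.3390

Let h(s) be the probability of absorption at $0 starting from transient state s. Then h($0) = 1 and h($3) = 0. By first-step analysis:
h($1) = 0.2·h($1) + 0.5·h($2) + 0.3·0
h($2) = 0.4·1 + 0.1·h($1) + 0.2·h($2) + 0.3·0
Solving: h($1) = 0.3390, h($2) = 0.5424.
Starting from $1, the probability is 0.3390.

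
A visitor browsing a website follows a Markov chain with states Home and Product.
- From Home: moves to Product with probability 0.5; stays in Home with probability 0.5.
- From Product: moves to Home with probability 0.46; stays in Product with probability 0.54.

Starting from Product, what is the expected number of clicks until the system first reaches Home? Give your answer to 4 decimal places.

2.1739

Let t(s) be the expected number of clicks to first reach Home from state s, with t(Home) = 0. Conditioning on the first click:
t(Product) = 1 + 0.54·t(Product)
Solving: t(Product) = 2.1739.
Expected clicks from Product to Home: 2.1739.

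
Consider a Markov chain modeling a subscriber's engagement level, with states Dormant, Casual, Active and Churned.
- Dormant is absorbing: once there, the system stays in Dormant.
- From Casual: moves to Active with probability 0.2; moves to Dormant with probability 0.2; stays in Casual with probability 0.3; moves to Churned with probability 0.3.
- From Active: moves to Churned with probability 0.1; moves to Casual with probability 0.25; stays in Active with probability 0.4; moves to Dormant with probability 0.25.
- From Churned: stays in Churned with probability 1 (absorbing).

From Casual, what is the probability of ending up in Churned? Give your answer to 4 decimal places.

0.5405

Let h(s) be the probability of absorption at Churned starting from transient state s. Then h(Churned) = 1 and h(Dormant) = 0. By first-step analysis:
h(Casual) = 0.2·0 + 0.3·h(Casual) + 0.2·h(Active) + 0.3·1
h(Active) = 0.25·0 + 0.25·h(Casual) + 0.4·h(Active) + 0.1·1
Solving: h(Casual) = 0.5405, h(Active) = 0.3919.
Starting from Casual, the probability is 0.5405.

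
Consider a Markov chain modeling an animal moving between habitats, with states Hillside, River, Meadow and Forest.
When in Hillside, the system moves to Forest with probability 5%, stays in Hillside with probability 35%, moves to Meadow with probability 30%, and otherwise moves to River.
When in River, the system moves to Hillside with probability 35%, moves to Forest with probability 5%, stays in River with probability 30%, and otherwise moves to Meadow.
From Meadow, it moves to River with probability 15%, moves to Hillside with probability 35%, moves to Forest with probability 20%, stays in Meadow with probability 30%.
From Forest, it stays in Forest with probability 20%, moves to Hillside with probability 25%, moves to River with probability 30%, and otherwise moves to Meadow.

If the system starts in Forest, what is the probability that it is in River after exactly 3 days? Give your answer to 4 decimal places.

Propagate the distribution vector 3 days from Forest.
After 0 days: (0.0000, 0.0000, 0.0000, 1.0000)
After 1 day: (0.2500, 0.3000, 0.2500, 0.2000)
After 2 days: (0.3300, 0.2625, 0.2900, 0.1175)
After 3 days: (0.3383, 0.2565, 0.2941, 0.1111)
P(in River after 3 days) = 0.2565

0.2565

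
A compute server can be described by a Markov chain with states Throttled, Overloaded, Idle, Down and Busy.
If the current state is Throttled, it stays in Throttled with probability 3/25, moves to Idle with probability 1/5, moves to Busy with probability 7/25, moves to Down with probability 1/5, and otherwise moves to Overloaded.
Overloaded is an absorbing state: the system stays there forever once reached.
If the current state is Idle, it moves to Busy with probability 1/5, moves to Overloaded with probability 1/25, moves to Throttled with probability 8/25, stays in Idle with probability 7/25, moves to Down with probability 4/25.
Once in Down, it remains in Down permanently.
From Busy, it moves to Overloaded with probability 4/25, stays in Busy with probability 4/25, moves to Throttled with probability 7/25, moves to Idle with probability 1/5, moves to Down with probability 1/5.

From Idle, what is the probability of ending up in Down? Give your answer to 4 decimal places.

0.6257

Let h(s) be the probability of absorption at Down starting from transient state s. Then h(Down) = 1 and h(Overloaded) = 0. By first-step analysis:
h(Throttled) = 0.12·h(Throttled) + 0.2·0 + 0.2·h(Idle) + 0.2·1 + 0.28·h(Busy)
h(Idle) = 0.32·h(Throttled) + 0.04·0 + 0.28·h(Idle) + 0.16·1 + 0.2·h(Busy)
h(Busy) = 0.28·h(Throttled) + 0.16·0 + 0.2·h(Idle) + 0.2·1 + 0.16·h(Busy)
Solving: h(Throttled) = 0.5511, h(Idle) = 0.6257, h(Busy) = 0.5708.
Starting from Idle, the probability is 0.6257.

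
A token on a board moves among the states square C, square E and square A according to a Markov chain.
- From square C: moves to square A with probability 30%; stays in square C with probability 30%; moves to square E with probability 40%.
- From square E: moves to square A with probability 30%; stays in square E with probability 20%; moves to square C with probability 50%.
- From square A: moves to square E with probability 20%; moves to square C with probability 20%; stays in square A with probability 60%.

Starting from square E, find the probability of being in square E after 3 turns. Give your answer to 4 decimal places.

0.2620

Propagate the distribution vector 3 turns from square E.
After 0 turns: (0.0000, 1.0000, 0.0000)
After 1 turn: (0.5000, 0.2000, 0.3000)
After 2 turns: (0.3100, 0.3000, 0.3900)
After 3 turns: (0.3210, 0.2620, 0.4170)
P(in square E after 3 turns) = 0.2620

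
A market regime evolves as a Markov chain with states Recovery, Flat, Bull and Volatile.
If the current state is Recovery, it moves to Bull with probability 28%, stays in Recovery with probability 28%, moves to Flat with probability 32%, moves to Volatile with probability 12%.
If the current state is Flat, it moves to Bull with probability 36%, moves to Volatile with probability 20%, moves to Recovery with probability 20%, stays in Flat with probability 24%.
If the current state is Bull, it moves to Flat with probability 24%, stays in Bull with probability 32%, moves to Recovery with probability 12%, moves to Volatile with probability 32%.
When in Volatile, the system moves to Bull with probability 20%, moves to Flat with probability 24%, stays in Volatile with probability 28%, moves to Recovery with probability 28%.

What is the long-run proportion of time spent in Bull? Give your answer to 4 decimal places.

0.2933

Let the stationary distribution be π with π = πP and π_1 + π_2 + π_3 + π_4 = 1.
π_1 = 0.28·π_1 + 0.2·π_2 + 0.12·π_3 + 0.28·π_4
π_2 = 0.32·π_1 + 0.24·π_2 + 0.24·π_3 + 0.24·π_4
π_3 = 0.28·π_1 + 0.36·π_2 + 0.32·π_3 + 0.2·π_4
Solving with the normalization constraint gives π = (0.2125, 0.2570, 0.2933, 0.2372).
So the stationary probability of Bull is 0.2933.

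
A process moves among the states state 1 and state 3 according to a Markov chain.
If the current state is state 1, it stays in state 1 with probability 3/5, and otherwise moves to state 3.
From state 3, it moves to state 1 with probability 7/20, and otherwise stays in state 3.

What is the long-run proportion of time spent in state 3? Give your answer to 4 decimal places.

0.5333

Let the stationary distribution be π with π = πP and π_1 + π_2 = 1.
π_1 = 0.6·π_1 + 0.35·π_2
Solving with the normalization constraint gives π = (0.4667, 0.5333).
So the stationary probability of state 3 is 0.5333.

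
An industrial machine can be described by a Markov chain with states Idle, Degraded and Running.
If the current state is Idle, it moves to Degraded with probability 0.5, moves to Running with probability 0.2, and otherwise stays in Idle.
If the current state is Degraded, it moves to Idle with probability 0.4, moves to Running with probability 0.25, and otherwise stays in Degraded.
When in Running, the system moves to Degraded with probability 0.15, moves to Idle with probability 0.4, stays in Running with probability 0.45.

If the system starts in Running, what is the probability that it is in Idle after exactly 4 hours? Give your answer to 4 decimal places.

0.3636

Propagate the distribution vector 4 hours from Running.
After 0 hours: (0.0000, 0.0000, 1.0000)
After 1 hour: (0.4000, 0.1500, 0.4500)
After 2 hours: (0.3600, 0.3200, 0.3200)
After 3 hours: (0.3640, 0.3400, 0.2960)
After 4 hours: (0.3636, 0.3454, 0.2910)
P(in Idle after 4 hours) = 0.3636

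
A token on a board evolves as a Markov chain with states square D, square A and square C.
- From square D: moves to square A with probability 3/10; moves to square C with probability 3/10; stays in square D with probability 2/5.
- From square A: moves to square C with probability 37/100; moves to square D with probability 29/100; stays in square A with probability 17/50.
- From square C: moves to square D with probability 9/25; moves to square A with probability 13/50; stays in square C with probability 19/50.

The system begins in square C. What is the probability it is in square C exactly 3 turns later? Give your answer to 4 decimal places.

Propagate the distribution vector 3 turns from square C.
After 0 turns: (0.0000, 0.0000, 1.0000)
After 1 turn: (0.3600, 0.2600, 0.3800)
After 2 turns: (0.3562, 0.2952, 0.3486)
After 3 turns: (0.3536, 0.2979, 0.3486)
P(in square C after 3 turns) = 0.3486

0.3486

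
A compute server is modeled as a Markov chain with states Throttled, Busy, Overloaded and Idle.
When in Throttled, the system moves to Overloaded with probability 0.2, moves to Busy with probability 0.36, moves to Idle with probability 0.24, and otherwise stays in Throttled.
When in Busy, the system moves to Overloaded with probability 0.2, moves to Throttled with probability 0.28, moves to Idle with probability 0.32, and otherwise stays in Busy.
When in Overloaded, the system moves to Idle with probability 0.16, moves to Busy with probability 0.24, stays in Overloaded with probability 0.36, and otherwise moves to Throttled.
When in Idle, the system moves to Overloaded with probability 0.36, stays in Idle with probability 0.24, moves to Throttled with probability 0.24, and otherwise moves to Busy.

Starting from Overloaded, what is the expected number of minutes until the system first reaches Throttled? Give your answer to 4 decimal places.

Let t(s) be the expected number of minutes to first reach Throttled from state s, with t(Throttled) = 0. Conditioning on the first minute:
t(Busy) = 1 + 0.2·t(Busy) + 0.2·t(Overloaded) + 0.32·t(Idle)
t(Overloaded) = 1 + 0.24·t(Busy) + 0.36·t(Overloaded) + 0.16·t(Idle)
t(Idle) = 1 + 0.16·t(Busy) + 0.36·t(Overloaded) + 0.24·t(Idle)
Solving: t(Busy) = 3.8702, t(Overloaded) = 4.0228, t(Idle) = 4.0361.
Expected minutes from Overloaded to Throttled: 4.0228.

4.0228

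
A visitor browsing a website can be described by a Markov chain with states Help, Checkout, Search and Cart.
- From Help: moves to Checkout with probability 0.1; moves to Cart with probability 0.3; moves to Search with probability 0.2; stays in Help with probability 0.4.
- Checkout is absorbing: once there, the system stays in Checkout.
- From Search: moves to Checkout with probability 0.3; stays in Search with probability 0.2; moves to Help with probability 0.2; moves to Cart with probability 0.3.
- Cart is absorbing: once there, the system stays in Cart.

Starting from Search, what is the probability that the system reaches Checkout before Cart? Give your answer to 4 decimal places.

Let h(s) be the probability of absorption at Checkout starting from transient state s. Then h(Checkout) = 1 and h(Cart) = 0. By first-step analysis:
h(Help) = 0.4·h(Help) + 0.1·1 + 0.2·h(Search) + 0.3·0
h(Search) = 0.2·h(Help) + 0.3·1 + 0.2·h(Search) + 0.3·0
Solving: h(Help) = 0.3182, h(Search) = 0.4545.
Starting from Search, the probability is 0.4545.

0.4545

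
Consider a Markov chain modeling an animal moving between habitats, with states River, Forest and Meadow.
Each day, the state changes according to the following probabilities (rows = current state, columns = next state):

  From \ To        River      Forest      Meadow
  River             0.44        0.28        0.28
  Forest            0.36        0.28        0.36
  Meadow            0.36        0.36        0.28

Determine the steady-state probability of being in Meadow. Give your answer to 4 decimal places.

Let the stationary distribution be π with π = πP and π_1 + π_2 + π_3 = 1.
π_1 = 0.44·π_1 + 0.36·π_2 + 0.36·π_3
π_2 = 0.28·π_1 + 0.28·π_2 + 0.36·π_3
Solving with the normalization constraint gives π = (0.3913, 0.3043, 0.3043).
So the stationary probability of Meadow is 0.3043.

0.3043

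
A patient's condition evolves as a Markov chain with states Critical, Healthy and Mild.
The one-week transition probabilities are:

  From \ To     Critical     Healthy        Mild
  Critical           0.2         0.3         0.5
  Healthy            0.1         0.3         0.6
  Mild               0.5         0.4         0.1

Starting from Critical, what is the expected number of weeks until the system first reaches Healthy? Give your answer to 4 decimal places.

2.9787

Let t(s) be the expected number of weeks to first reach Healthy from state s, with t(Healthy) = 0. Conditioning on the first week:
t(Critical) = 1 + 0.2·t(Critical) + 0.5·t(Mild)
t(Mild) = 1 + 0.5·t(Critical) + 0.1·t(Mild)
Solving: t(Critical) = 2.9787, t(Mild) = 2.7660.
Expected weeks from Critical to Healthy: 2.9787.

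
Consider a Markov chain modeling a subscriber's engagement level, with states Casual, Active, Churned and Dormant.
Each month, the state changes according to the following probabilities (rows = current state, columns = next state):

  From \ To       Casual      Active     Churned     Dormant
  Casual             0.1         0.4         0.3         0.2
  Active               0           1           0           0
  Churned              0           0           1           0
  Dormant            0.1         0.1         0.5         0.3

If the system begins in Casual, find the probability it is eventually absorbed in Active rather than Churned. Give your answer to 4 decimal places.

0.4918

Let h(s) be the probability of absorption at Active starting from transient state s. Then h(Active) = 1 and h(Churned) = 0. By first-step analysis:
h(Casual) = 0.1·h(Casual) + 0.4·1 + 0.3·0 + 0.2·h(Dormant)
h(Dormant) = 0.1·h(Casual) + 0.1·1 + 0.5·0 + 0.3·h(Dormant)
Solving: h(Casual) = 0.4918, h(Dormant) = 0.2131.
Starting from Casual, the probability is 0.4918.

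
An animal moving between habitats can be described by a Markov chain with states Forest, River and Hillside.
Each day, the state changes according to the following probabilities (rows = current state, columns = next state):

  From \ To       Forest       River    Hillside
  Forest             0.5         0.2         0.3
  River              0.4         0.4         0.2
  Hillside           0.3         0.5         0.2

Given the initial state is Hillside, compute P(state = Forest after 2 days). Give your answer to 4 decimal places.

Sum over the intermediate state after 1 day:
P = P(Hillside→Forest)·P(Forest→Forest) + P(Hillside→River)·P(River→Forest) + P(Hillside→Hillside)·P(Hillside→Forest)
  = 0.3×0.5 + 0.5×0.4 + 0.2×0.3
  = 0.1500 + 0.2000 + 0.0600 = 0.4100

0.4100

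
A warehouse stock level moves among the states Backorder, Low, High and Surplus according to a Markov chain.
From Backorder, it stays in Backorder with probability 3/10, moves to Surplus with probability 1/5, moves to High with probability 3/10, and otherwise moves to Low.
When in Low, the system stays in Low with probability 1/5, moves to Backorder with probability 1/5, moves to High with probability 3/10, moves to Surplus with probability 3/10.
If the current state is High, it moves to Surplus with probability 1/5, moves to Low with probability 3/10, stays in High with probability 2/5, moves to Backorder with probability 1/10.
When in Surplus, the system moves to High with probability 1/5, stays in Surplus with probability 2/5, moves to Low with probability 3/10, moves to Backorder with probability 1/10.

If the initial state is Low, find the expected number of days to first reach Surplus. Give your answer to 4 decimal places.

4.0299

Let t(s) be the expected number of days to first reach Surplus from state s, with t(Surplus) = 0. Conditioning on the first day:
t(Backorder) = 1 + 0.3·t(Backorder) + 0.2·t(Low) + 0.3·t(High)
t(Low) = 1 + 0.2·t(Backorder) + 0.2·t(Low) + 0.3·t(High)
t(High) = 1 + 0.1·t(Backorder) + 0.3·t(Low) + 0.4·t(High)
Solving: t(Backorder) = 4.4776, t(Low) = 4.0299, t(High) = 4.4279.
Expected days from Low to Surplus: 4.0299.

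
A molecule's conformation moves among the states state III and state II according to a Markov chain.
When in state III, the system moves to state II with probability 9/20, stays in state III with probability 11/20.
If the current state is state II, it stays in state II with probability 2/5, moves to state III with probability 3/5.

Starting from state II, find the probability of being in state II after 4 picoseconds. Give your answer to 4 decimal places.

0.4286

Propagate the distribution vector 4 picoseconds from state II.
After 0 picoseconds: (0.0000, 1.0000)
After 1 picosecond: (0.6000, 0.4000)
After 2 picoseconds: (0.5700, 0.4300)
After 3 picoseconds: (0.5715, 0.4285)
After 4 picoseconds: (0.5714, 0.4286)
P(in state II after 4 picoseconds) = 0.4286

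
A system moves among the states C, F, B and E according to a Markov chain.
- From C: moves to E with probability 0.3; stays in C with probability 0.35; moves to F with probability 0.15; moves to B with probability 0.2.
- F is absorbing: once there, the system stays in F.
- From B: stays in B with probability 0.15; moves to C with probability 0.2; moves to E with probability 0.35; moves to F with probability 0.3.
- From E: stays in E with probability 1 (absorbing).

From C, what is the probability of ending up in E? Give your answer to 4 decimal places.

0.6341

Let h(s) be the probability of absorption at E starting from transient state s. Then h(E) = 1 and h(F) = 0. By first-step analysis:
h(C) = 0.35·h(C) + 0.15·0 + 0.2·h(B) + 0.3·1
h(B) = 0.2·h(C) + 0.3·0 + 0.15·h(B) + 0.35·1
Solving: h(C) = 0.6341, h(B) = 0.5610.
Starting from C, the probability is 0.6341.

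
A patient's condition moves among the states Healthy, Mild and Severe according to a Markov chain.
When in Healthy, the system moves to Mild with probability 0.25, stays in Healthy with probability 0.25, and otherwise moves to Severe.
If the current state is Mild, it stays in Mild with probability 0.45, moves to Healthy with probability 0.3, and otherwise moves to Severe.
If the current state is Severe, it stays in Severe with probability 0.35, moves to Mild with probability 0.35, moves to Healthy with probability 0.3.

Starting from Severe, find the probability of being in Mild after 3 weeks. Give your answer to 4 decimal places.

Propagate the distribution vector 3 weeks from Severe.
After 0 weeks: (0.0000, 0.0000, 1.0000)
After 1 week: (0.3000, 0.3500, 0.3500)
After 2 weeks: (0.2850, 0.3550, 0.3600)
After 3 weeks: (0.2858, 0.3570, 0.3573)
P(in Mild after 3 weeks) = 0.3570

0.3570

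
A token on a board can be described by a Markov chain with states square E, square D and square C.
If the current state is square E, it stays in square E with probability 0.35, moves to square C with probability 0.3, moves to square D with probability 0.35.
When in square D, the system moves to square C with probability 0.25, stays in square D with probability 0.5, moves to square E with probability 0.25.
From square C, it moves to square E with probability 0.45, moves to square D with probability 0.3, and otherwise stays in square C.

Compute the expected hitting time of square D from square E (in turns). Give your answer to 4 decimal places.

2.9787

Let t(s) be the expected number of turns to first reach square D from state s, with t(square D) = 0. Conditioning on the first turn:
t(square E) = 1 + 0.35·t(square E) + 0.3·t(square C)
t(square C) = 1 + 0.45·t(square E) + 0.25·t(square C)
Solving: t(square E) = 2.9787, t(square C) = 3.1206.
Expected turns from square E to square D: 2.9787.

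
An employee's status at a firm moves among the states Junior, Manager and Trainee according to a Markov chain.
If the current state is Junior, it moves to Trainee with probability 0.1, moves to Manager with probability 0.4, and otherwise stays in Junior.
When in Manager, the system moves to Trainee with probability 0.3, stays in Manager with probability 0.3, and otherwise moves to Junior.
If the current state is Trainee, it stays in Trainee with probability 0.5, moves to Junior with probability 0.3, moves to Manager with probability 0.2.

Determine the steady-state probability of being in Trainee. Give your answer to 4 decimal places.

Let the stationary distribution be π with π = πP and π_1 + π_2 + π_3 = 1.
π_1 = 0.5·π_1 + 0.4·π_2 + 0.3·π_3
π_2 = 0.4·π_1 + 0.3·π_2 + 0.2·π_3
Solving with the normalization constraint gives π = (0.4143, 0.3143, 0.2714).
So the stationary probability of Trainee is 0.2714.

0.2714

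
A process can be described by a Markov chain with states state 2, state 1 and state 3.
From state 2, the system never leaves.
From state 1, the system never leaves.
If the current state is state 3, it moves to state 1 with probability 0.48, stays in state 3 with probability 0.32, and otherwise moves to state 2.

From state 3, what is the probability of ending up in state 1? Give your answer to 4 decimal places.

0.7059

Let h(s) be the probability of absorption at state 1 starting from transient state s. Then h(state 1) = 1 and h(state 2) = 0. By first-step analysis:
h(state 3) = 0.2·0 + 0.48·1 + 0.32·h(state 3)
Solving: h(state 3) = 0.7059.
Starting from state 3, the probability is 0.7059.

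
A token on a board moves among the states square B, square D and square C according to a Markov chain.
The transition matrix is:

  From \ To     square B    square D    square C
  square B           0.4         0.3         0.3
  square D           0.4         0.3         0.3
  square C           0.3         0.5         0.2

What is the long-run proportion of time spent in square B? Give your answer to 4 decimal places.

0.3727

Let the stationary distribution be π with π = πP and π_1 + π_2 + π_3 = 1.
π_1 = 0.4·π_1 + 0.4·π_2 + 0.3·π_3
π_2 = 0.3·π_1 + 0.3·π_2 + 0.5·π_3
Solving with the normalization constraint gives π = (0.3727, 0.3545, 0.2727).
So the stationary probability of square B is 0.3727.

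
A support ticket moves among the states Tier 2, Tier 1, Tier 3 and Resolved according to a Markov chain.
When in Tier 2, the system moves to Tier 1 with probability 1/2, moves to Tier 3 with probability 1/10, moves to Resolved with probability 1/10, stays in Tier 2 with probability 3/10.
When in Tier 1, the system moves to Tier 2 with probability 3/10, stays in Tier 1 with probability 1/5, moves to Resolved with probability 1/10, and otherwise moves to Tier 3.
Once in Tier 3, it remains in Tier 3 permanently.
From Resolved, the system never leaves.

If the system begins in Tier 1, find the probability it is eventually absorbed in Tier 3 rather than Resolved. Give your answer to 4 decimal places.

0.7561

Let h(s) be the probability of absorption at Tier 3 starting from transient state s. Then h(Tier 3) = 1 and h(Resolved) = 0. By first-step analysis:
h(Tier 2) = 0.3·h(Tier 2) + 0.5·h(Tier 1) + 0.1·1 + 0.1·0
h(Tier 1) = 0.3·h(Tier 2) + 0.2·h(Tier 1) + 0.4·1 + 0.1·0
Solving: h(Tier 2) = 0.6829, h(Tier 1) = 0.7561.
Starting from Tier 1, the probability is 0.7561.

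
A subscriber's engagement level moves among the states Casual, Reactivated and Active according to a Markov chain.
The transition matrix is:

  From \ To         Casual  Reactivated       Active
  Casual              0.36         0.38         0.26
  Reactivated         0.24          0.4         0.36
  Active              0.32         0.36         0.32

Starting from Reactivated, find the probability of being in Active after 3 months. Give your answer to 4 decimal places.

Propagate the distribution vector 3 months from Reactivated.
After 0 months: (0.0000, 1.0000, 0.0000)
After 1 month: (0.2400, 0.4000, 0.3600)
After 2 months: (0.2976, 0.3808, 0.3216)
After 3 months: (0.3014, 0.3812, 0.3174)
P(in Active after 3 months) = 0.3174

0.3174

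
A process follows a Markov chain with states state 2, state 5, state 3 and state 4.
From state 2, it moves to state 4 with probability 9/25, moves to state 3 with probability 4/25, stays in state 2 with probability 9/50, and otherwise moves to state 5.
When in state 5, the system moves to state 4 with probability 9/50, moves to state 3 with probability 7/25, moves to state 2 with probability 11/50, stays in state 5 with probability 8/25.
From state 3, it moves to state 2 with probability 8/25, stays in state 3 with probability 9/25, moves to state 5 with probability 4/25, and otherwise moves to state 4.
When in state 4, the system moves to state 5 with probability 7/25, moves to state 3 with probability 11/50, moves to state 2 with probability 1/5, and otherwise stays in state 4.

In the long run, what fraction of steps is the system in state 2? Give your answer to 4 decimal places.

0.2316

Let the stationary distribution be π with π = πP and π_1 + π_2 + π_3 + π_4 = 1.
π_1 = 0.18·π_1 + 0.22·π_2 + 0.32·π_3 + 0.2·π_4
π_2 = 0.3·π_1 + 0.32·π_2 + 0.16·π_3 + 0.28·π_4
π_3 = 0.16·π_1 + 0.28·π_2 + 0.36·π_3 + 0.22·π_4
Solving with the normalization constraint gives π = (0.2316, 0.2642, 0.2581, 0.2461).
So the stationary probability of state 2 is 0.2316.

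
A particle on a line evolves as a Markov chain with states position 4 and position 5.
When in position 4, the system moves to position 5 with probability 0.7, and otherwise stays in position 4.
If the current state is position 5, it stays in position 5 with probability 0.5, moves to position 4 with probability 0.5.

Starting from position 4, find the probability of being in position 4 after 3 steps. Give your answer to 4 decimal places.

0.4120

Propagate the distribution vector 3 steps from position 4.
After 0 steps: (1.0000, 0.0000)
After 1 step: (0.3000, 0.7000)
After 2 steps: (0.4400, 0.5600)
After 3 steps: (0.4120, 0.5880)
P(in position 4 after 3 steps) = 0.4120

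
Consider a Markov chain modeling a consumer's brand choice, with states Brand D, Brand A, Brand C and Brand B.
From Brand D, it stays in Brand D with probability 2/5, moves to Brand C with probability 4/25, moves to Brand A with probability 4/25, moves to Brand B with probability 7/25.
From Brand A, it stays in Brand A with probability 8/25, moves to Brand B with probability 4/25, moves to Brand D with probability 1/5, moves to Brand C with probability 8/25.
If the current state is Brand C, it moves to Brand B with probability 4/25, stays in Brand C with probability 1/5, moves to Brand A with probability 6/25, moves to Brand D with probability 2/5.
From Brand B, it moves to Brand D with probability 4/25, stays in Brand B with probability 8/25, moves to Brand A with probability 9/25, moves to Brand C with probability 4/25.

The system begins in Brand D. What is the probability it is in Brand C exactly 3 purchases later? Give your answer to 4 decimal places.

Propagate the distribution vector 3 purchases from Brand D.
After 0 purchases: (1.0000, 0.0000, 0.0000, 0.0000)
After 1 purchase: (0.4000, 0.1600, 0.1600, 0.2800)
After 2 purchases: (0.3008, 0.2544, 0.1920, 0.2528)
After 3 purchases: (0.2884, 0.2666, 0.2084, 0.2365)
P(in Brand C after 3 purchases) = 0.2084

0.2084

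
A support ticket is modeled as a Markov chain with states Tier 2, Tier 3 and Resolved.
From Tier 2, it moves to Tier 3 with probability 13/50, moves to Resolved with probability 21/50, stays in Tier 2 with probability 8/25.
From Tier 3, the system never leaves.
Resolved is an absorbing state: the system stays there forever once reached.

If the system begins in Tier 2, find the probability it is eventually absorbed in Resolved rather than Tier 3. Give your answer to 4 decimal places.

0.6176

Let h(s) be the probability of absorption at Resolved starting from transient state s. Then h(Resolved) = 1 and h(Tier 3) = 0. By first-step analysis:
h(Tier 2) = 0.32·h(Tier 2) + 0.26·0 + 0.42·1
Solving: h(Tier 2) = 0.6176.
Starting from Tier 2, the probability is 0.6176.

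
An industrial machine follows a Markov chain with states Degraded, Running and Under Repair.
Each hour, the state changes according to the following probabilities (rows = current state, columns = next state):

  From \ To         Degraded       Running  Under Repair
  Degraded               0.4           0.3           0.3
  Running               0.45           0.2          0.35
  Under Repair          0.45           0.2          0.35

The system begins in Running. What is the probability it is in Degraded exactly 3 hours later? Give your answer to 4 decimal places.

Propagate the distribution vector 3 hours from Running.
After 0 hours: (0.0000, 1.0000, 0.0000)
After 1 hour: (0.4500, 0.2000, 0.3500)
After 2 hours: (0.4275, 0.2450, 0.3275)
After 3 hours: (0.4286, 0.2428, 0.3286)
P(in Degraded after 3 hours) = 0.4286

0.4286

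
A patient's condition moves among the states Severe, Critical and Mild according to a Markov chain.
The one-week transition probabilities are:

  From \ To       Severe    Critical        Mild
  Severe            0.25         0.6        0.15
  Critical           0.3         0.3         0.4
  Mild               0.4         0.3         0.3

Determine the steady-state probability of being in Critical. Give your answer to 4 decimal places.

Let the stationary distribution be π with π = πP and π_1 + π_2 + π_3 = 1.
π_1 = 0.25·π_1 + 0.3·π_2 + 0.4·π_3
π_2 = 0.6·π_1 + 0.3·π_2 + 0.3·π_3
Solving with the normalization constraint gives π = (0.3136, 0.3941, 0.2924).
So the stationary probability of Critical is 0.3941.

0.3941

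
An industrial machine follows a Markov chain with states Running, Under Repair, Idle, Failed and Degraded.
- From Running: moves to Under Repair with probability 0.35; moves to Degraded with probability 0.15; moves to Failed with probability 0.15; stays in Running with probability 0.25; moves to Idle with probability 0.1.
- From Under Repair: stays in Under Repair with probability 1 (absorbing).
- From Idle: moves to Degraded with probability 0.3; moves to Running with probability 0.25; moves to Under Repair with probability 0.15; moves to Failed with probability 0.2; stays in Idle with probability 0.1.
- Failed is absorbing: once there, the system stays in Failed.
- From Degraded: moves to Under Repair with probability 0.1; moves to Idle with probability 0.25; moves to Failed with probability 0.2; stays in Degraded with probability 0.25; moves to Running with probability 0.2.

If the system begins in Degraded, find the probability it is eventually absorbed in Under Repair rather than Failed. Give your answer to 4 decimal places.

0.4654

Let h(s) be the probability of absorption at Under Repair starting from transient state s. Then h(Under Repair) = 1 and h(Failed) = 0. By first-step analysis:
h(Running) = 0.25·h(Running) + 0.35·1 + 0.1·h(Idle) + 0.15·0 + 0.15·h(Degraded)
h(Idle) = 0.25·h(Running) + 0.15·1 + 0.1·h(Idle) + 0.2·0 + 0.3·h(Degraded)
h(Degraded) = 0.2·h(Running) + 0.1·1 + 0.25·h(Idle) + 0.2·0 + 0.25·h(Degraded)
Solving: h(Running) = 0.6258, h(Idle) = 0.4957, h(Degraded) = 0.4654.
Starting from Degraded, the probability is 0.4654.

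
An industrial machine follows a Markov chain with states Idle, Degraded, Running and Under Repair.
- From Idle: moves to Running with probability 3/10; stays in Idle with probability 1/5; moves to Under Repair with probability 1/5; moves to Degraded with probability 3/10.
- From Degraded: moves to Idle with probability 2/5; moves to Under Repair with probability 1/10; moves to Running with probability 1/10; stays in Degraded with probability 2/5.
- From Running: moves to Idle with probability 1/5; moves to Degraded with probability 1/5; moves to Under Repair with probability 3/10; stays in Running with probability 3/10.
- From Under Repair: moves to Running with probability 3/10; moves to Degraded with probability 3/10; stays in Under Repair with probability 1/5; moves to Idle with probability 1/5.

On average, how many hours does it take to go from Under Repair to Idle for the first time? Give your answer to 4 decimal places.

Let t(s) be the expected number of hours to first reach Idle from state s, with t(Idle) = 0. Conditioning on the first hour:
t(Degraded) = 1 + 0.4·t(Degraded) + 0.1·t(Running) + 0.1·t(Under Repair)
t(Running) = 1 + 0.2·t(Degraded) + 0.3·t(Running) + 0.3·t(Under Repair)
t(Under Repair) = 1 + 0.3·t(Degraded) + 0.3·t(Running) + 0.2·t(Under Repair)
Solving: t(Degraded) = 2.9565, t(Running) = 3.9130, t(Under Repair) = 3.8261.
Expected hours from Under Repair to Idle: 3.8261.

3.8261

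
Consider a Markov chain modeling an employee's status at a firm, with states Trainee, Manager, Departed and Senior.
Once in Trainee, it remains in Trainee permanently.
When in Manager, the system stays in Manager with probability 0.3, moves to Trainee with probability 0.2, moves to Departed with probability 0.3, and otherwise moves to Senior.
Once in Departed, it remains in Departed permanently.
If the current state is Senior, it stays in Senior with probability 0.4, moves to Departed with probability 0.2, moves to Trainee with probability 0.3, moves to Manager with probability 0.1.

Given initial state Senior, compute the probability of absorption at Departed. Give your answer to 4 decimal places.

Let h(s) be the probability of absorption at Departed starting from transient state s. Then h(Departed) = 1 and h(Trainee) = 0. By first-step analysis:
h(Manager) = 0.2·0 + 0.3·h(Manager) + 0.3·1 + 0.2·h(Senior)
h(Senior) = 0.3·0 + 0.1·h(Manager) + 0.2·1 + 0.4·h(Senior)
Solving: h(Manager) = 0.5500, h(Senior) = 0.4250.
Starting from Senior, the probability is 0.4250.

0.4250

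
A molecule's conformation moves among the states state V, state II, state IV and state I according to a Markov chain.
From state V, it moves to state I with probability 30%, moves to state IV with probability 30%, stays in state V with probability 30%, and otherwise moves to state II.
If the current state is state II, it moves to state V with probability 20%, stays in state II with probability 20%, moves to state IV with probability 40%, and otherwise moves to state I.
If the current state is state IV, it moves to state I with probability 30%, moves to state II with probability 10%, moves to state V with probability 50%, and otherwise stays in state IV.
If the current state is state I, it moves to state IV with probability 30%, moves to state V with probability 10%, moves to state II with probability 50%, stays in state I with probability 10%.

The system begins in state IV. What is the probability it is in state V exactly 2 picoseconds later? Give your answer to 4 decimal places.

0.2500

Propagate the distribution vector 2 picoseconds from state IV.
After 0 picoseconds: (0.0000, 0.0000, 1.0000, 0.0000)
After 1 picosecond: (0.5000, 0.1000, 0.1000, 0.3000)
After 2 picoseconds: (0.2500, 0.2300, 0.2900, 0.2300)
P(in state V after 2 picoseconds) = 0.2500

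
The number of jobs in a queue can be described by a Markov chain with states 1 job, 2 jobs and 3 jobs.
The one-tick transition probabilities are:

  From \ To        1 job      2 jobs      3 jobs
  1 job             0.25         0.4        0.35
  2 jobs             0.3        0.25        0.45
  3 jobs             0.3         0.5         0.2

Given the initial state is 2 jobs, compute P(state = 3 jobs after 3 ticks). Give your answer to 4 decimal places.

Propagate the distribution vector 3 ticks from 2 jobs.
After 0 ticks: (0.0000, 1.0000, 0.0000)
After 1 tick: (0.3000, 0.2500, 0.4500)
After 2 ticks: (0.2850, 0.4075, 0.3075)
After 3 ticks: (0.2858, 0.3696, 0.3446)
P(in 3 jobs after 3 ticks) = 0.3446

0.3446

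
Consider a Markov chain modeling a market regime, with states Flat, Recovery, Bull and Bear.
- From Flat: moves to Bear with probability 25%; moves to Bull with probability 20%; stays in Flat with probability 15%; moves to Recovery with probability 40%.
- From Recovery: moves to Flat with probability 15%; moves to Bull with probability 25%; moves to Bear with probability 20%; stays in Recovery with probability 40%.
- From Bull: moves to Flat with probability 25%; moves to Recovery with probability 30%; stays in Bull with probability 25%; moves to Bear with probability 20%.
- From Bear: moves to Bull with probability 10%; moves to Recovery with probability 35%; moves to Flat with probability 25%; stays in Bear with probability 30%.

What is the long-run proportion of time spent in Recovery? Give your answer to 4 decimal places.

0.3678

Let the stationary distribution be π with π = πP and π_1 + π_2 + π_3 + π_4 = 1.
π_1 = 0.15·π_1 + 0.15·π_2 + 0.25·π_3 + 0.25·π_4
π_2 = 0.4·π_1 + 0.4·π_2 + 0.3·π_3 + 0.35·π_4
π_3 = 0.2·π_1 + 0.25·π_2 + 0.25·π_3 + 0.1·π_4
Solving with the normalization constraint gives π = (0.1938, 0.3678, 0.2054, 0.2330).
So the stationary probability of Recovery is 0.3678.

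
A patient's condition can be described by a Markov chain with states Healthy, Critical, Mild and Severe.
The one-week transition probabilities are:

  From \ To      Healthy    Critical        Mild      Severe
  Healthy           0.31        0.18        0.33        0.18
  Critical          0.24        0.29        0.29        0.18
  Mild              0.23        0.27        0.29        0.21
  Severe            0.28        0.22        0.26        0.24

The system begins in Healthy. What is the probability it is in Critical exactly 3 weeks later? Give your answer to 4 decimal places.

Propagate the distribution vector 3 weeks from Healthy.
After 0 weeks: (1.0000, 0.0000, 0.0000, 0.0000)
After 1 week: (0.3100, 0.1800, 0.3300, 0.1800)
After 2 weeks: (0.2656, 0.2367, 0.2970, 0.2007)
After 3 weeks: (0.2637, 0.2408, 0.2946, 0.2010)
P(in Critical after 3 weeks) = 0.2408

0.2408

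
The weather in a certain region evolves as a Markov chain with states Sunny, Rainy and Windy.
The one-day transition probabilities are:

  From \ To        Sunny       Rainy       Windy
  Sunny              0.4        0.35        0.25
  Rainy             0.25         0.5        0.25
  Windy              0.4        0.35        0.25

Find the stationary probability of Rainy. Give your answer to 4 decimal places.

Let the stationary distribution be π with π = πP and π_1 + π_2 + π_3 = 1.
π_1 = 0.4·π_1 + 0.25·π_2 + 0.4·π_3
π_2 = 0.35·π_1 + 0.5·π_2 + 0.35·π_3
Solving with the normalization constraint gives π = (0.3382, 0.4118, 0.2500).
So the stationary probability of Rainy is 0.4118.

0.4118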